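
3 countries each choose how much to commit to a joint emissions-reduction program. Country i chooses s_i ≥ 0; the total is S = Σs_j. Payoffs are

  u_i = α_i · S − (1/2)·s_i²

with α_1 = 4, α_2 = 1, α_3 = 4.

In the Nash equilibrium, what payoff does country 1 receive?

Country i's FOC: ∂u_i/∂s_i = α_i − s_i = 0, so s_i* = α_i.
NE contributions = (4, 1, 4); S = 9.
u_1 = α_1·S − ½·(s_1)² = 4·9 − ½·4² = 28.

28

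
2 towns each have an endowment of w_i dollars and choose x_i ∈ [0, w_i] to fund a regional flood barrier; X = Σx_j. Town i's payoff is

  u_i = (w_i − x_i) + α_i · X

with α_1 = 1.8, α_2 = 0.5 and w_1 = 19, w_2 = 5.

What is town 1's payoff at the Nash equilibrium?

∂u_i/∂x_i = α_i − 1, so town i contributes w_i if α_i > 1, else 0.
α_i > 1 for i ∈ {1}; NE contributions (19, 0), X = 19.
u_1 = (19 − 19) + 1.8·19 = 34.2.

34.2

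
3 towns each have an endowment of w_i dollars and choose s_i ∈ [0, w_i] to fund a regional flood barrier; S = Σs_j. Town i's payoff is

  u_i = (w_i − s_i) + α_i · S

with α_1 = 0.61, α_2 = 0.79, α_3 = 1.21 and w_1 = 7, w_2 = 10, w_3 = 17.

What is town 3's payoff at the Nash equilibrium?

∂u_i/∂s_i = α_i − 1, so town i contributes w_i if α_i > 1, else 0.
α_i > 1 for i ∈ {3}; NE contributions (0, 0, 17), S = 17.
u_3 = (17 − 17) + 1.21·17 = 20.57.

20.57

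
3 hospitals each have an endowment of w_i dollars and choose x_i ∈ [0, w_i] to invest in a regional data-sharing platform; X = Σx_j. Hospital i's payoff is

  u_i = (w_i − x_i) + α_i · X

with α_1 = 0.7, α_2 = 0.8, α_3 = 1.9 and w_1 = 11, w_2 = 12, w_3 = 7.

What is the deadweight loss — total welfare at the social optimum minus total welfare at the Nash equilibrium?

55.2

∂u_i/∂x_i = α_i − 1, so hospital i contributes w_i if α_i > 1, else 0.
α_i > 1 for i ∈ {3}; NE contributions (0, 0, 7), X = 7.
W^NE = Σw_i − X^NE + (Σα_i)·X^NE = 30 + 2.4·7 = 46.8.
Planner: ∂(Σu_j)/∂x_i = Σα_j − 1 = 2.4 > 0, so everyone contributes w_i; X^SO = 30, W^SO = 30 + 2.4·30 = 102.
Deadweight loss = 55.2.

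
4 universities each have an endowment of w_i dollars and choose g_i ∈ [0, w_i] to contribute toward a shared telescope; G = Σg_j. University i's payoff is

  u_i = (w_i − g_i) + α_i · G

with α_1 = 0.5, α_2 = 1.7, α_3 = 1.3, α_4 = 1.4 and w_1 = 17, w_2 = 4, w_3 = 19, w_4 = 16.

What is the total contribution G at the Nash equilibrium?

∂u_i/∂g_i = α_i − 1, so university i contributes w_i if α_i > 1, else 0.
α_i > 1 for i ∈ {2, 3, 4}; NE contributions (0, 4, 19, 16), G = 39.

39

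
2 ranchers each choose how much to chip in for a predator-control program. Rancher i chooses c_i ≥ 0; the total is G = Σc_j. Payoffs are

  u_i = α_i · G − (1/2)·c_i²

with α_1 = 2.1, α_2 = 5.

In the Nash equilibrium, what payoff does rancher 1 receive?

12.705

Rancher i's FOC: ∂u_i/∂c_i = α_i − c_i = 0, so c_i* = α_i.
NE contributions = (2.1, 5); G = 7.1.
u_1 = α_1·G − ½·(c_1)² = 2.1·7.1 − ½·2.1² = 12.705.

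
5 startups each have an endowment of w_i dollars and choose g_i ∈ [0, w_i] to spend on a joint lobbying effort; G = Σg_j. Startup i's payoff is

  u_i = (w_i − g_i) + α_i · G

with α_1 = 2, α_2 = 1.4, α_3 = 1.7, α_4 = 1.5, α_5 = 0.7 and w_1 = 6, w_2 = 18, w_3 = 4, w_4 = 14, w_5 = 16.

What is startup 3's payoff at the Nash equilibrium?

71.4

∂u_i/∂g_i = α_i − 1, so startup i contributes w_i if α_i > 1, else 0.
α_i > 1 for i ∈ {1, 2, 3, 4}; NE contributions (6, 18, 4, 14, 0), G = 42.
u_3 = (4 − 4) + 1.7·42 = 71.4.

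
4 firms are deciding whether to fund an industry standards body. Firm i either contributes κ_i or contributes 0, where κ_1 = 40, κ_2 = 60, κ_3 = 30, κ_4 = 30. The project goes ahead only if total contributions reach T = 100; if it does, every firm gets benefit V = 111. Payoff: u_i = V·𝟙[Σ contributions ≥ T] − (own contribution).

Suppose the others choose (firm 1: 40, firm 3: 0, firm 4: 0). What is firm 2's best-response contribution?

Others' total = 40. Contributing 60 brings total to 100 ≥ 100: gain V − κ_2 = 51.
Best response: 60.

60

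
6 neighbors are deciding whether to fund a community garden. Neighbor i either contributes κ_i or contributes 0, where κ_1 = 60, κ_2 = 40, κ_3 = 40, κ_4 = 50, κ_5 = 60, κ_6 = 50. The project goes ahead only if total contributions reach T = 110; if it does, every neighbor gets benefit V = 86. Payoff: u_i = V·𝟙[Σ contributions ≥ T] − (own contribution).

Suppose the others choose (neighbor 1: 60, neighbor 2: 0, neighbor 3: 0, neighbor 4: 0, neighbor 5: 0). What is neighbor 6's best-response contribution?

Others' total = 60. Contributing 50 brings total to 110 ≥ 110: gain V − κ_6 = 36.
Best response: 50.

50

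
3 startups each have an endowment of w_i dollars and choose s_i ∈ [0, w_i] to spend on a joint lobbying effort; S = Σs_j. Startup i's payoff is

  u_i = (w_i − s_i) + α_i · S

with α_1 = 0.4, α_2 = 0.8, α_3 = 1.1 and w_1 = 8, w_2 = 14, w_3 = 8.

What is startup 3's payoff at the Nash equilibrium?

8.8

∂u_i/∂s_i = α_i − 1, so startup i contributes w_i if α_i > 1, else 0.
α_i > 1 for i ∈ {3}; NE contributions (0, 0, 8), S = 8.
u_3 = (8 − 8) + 1.1·8 = 8.8.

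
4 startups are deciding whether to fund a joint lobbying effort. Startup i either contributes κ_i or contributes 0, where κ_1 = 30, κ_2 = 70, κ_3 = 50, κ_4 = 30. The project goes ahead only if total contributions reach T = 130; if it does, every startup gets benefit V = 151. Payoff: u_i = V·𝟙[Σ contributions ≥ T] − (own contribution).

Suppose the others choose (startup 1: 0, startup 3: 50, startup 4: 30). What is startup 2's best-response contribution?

Others' total = 80. Contributing 70 brings total to 150 ≥ 130: gain V − κ_2 = 81.
Best response: 70.

70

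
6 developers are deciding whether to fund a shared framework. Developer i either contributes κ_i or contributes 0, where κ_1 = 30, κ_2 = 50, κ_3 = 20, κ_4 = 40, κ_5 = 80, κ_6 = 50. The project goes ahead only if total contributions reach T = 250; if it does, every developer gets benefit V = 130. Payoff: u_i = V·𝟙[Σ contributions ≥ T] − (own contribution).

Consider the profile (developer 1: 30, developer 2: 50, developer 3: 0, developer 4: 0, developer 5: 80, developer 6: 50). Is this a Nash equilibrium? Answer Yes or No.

No

Total = 210 < 250: not provided.
Developer 1 (pledges 30, payoff -30): dropping to 0 → total 180, payoff 0. Profitable deviation.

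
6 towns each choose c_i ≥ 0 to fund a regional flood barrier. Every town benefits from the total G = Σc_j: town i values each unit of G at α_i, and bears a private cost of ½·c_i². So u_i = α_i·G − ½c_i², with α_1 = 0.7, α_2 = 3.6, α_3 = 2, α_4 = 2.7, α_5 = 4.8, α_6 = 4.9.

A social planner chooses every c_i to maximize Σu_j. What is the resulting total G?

112.2

Planner FOC: ∂(Σu_j)/∂c_i = (Σα_j) − c_i = 0, so c_i^SO = Σα_j = 18.7 for every i; G^SO = 112.2.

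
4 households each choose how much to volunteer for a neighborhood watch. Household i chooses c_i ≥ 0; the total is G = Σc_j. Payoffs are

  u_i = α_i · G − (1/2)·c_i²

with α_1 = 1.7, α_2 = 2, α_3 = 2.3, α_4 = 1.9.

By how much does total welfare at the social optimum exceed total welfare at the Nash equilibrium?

Household i's FOC: ∂u_i/∂c_i = α_i − c_i = 0, so c_i* = α_i.
NE contributions = (1.7, 2, 2.3, 1.9); G = 7.9.
W^NE = (Σα)·G − ½Σα_i² = 7.9² − ½·15.79 = 54.515.
Planner sets c_i = Σα_j = 7.9 for every i, so G^SO = 4·7.9 = 31.6.
W^SO = (Σα)·G^SO − ½·4·(Σα)² = (4/2)·7.9² = 124.82.
Deadweight loss = W^SO − W^NE = 70.305.

70.305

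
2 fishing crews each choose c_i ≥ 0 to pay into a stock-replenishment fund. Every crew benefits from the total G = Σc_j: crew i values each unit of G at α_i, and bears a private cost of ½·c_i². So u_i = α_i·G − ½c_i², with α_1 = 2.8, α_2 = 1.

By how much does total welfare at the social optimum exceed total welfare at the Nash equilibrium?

4.42

Crew i's FOC: ∂u_i/∂c_i = α_i − c_i = 0, so c_i* = α_i.
NE contributions = (2.8, 1); G = 3.8.
W^NE = (Σα)·G − ½Σα_i² = 3.8² − ½·8.84 = 10.02.
Planner sets c_i = Σα_j = 3.8 for every i, so G^SO = 2·3.8 = 7.6.
W^SO = (Σα)·G^SO − ½·2·(Σα)² = (2/2)·3.8² = 14.44.
Deadweight loss = W^SO − W^NE = 4.42.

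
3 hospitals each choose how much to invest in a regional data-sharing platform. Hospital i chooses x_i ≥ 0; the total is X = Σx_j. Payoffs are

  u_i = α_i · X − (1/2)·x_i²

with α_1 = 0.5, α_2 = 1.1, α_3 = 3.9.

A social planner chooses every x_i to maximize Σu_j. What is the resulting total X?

Planner FOC: ∂(Σu_j)/∂x_i = (Σα_j) − x_i = 0, so x_i^SO = Σα_j = 5.5 for every i; X^SO = 16.5.

16.5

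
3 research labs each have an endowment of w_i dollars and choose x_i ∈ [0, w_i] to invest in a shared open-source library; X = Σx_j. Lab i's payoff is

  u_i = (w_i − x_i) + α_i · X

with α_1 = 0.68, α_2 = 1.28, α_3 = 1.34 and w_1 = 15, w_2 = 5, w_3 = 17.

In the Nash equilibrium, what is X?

∂u_i/∂x_i = α_i − 1, so lab i contributes w_i if α_i > 1, else 0.
α_i > 1 for i ∈ {2, 3}; NE contributions (0, 5, 17), X = 22.

22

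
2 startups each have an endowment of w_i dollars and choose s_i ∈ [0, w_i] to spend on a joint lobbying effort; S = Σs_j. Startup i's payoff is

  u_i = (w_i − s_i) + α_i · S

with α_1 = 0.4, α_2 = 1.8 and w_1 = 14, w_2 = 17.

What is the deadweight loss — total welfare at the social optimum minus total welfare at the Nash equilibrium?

16.8

∂u_i/∂s_i = α_i − 1, so startup i contributes w_i if α_i > 1, else 0.
α_i > 1 for i ∈ {2}; NE contributions (0, 17), S = 17.
W^NE = Σw_i − S^NE + (Σα_i)·S^NE = 31 + 1.2·17 = 51.4.
Planner: ∂(Σu_j)/∂s_i = Σα_j − 1 = 1.2 > 0, so everyone contributes w_i; S^SO = 31, W^SO = 31 + 1.2·31 = 68.2.
Deadweight loss = 16.8.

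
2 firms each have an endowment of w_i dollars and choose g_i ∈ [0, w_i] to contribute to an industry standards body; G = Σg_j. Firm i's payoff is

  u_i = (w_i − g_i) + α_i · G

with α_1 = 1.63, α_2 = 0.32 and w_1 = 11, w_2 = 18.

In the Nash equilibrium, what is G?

11

∂u_i/∂g_i = α_i − 1, so firm i contributes w_i if α_i > 1, else 0.
α_i > 1 for i ∈ {1}; NE contributions (11, 0), G = 11.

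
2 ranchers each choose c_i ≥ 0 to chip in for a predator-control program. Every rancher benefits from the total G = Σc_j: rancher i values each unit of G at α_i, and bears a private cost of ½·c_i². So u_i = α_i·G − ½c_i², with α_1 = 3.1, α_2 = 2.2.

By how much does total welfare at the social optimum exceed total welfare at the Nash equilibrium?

Rancher i's FOC: ∂u_i/∂c_i = α_i − c_i = 0, so c_i* = α_i.
NE contributions = (3.1, 2.2); G = 5.3.
W^NE = (Σα)·G − ½Σα_i² = 5.3² − ½·14.45 = 20.865.
Planner sets c_i = Σα_j = 5.3 for every i, so G^SO = 2·5.3 = 10.6.
W^SO = (Σα)·G^SO − ½·2·(Σα)² = (2/2)·5.3² = 28.09.
Deadweight loss = W^SO − W^NE = 7.225.

7.225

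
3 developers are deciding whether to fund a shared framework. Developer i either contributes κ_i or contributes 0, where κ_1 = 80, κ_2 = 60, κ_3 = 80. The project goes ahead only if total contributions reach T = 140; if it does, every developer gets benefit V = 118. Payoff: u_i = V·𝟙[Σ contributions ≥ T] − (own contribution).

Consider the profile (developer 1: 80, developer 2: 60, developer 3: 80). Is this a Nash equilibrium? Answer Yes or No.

No

Total = 220 ≥ 140: provided.
Developer 1 (pledges 80, payoff 38): dropping to 0 → total 140, payoff 118. Profitable deviation.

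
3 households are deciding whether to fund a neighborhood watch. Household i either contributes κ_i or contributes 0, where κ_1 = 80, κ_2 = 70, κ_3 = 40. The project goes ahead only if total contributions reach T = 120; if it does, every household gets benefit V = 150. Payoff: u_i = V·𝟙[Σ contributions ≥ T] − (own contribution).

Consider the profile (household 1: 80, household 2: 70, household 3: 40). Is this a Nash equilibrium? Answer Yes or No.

Total = 190 ≥ 120: provided.
Household 1 (pledges 80, payoff 70): dropping to 0 → total 110, payoff 0. No gain.
Household 2 (pledges 70, payoff 80): dropping to 0 → total 120, payoff 150. Profitable deviation.

No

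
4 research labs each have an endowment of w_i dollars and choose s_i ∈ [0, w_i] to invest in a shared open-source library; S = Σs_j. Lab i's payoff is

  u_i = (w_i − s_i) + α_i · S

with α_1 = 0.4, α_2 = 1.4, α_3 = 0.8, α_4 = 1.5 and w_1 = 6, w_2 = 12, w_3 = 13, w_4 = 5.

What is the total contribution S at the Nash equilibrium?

∂u_i/∂s_i = α_i − 1, so lab i contributes w_i if α_i > 1, else 0.
α_i > 1 for i ∈ {2, 4}; NE contributions (0, 12, 0, 5), S = 17.

17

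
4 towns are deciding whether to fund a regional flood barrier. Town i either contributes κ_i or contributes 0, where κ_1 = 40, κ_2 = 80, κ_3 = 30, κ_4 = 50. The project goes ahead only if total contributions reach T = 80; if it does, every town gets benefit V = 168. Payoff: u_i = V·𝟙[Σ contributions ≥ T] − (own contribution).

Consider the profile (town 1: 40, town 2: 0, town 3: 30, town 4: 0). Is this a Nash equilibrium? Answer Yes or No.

Total = 70 < 80: not provided.
Town 1 (pledges 40, payoff -40): dropping to 0 → total 30, payoff 0. Profitable deviation.

No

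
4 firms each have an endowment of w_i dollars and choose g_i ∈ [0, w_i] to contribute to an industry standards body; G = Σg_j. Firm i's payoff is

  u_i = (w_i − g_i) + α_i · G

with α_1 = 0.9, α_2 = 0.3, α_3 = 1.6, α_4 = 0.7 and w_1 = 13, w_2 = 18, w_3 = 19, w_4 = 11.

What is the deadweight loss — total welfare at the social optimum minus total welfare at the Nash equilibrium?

∂u_i/∂g_i = α_i − 1, so firm i contributes w_i if α_i > 1, else 0.
α_i > 1 for i ∈ {3}; NE contributions (0, 0, 19, 0), G = 19.
W^NE = Σw_i − G^NE + (Σα_i)·G^NE = 61 + 2.5·19 = 108.5.
Planner: ∂(Σu_j)/∂g_i = Σα_j − 1 = 2.5 > 0, so everyone contributes w_i; G^SO = 61, W^SO = 61 + 2.5·61 = 213.5.
Deadweight loss = 105.

105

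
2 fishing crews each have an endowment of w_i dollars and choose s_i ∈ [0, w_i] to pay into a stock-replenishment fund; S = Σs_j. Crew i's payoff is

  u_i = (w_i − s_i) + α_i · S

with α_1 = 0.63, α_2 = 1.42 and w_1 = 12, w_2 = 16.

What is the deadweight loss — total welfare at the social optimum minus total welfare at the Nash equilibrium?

12.6

∂u_i/∂s_i = α_i − 1, so crew i contributes w_i if α_i > 1, else 0.
α_i > 1 for i ∈ {2}; NE contributions (0, 16), S = 16.
W^NE = Σw_i − S^NE + (Σα_i)·S^NE = 28 + 1.05·16 = 44.8.
Planner: ∂(Σu_j)/∂s_i = Σα_j − 1 = 1.05 > 0, so everyone contributes w_i; S^SO = 28, W^SO = 28 + 1.05·28 = 57.4.
Deadweight loss = 12.6.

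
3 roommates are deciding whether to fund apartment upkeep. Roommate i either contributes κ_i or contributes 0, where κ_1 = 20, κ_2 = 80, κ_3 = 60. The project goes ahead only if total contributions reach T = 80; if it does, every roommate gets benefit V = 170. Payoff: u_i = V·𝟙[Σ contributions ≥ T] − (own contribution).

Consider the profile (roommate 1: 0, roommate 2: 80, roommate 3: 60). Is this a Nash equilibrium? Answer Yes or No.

Total = 140 ≥ 80: provided.
Roommate 1 (pledges 0, payoff 170): pledging 20 → total 160, payoff 150. No gain.
Roommate 2 (pledges 80, payoff 90): dropping to 0 → total 60, payoff 0. No gain.
Roommate 3 (pledges 60, payoff 110): dropping to 0 → total 80, payoff 170. Profitable deviation.

No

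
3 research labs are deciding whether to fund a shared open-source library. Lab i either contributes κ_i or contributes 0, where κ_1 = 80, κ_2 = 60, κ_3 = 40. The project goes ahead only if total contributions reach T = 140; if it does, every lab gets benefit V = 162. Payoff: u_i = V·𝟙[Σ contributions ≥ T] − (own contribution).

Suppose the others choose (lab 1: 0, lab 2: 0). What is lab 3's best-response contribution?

0

Others' total = 0. Even contributing 40 gives 40 < 140: no benefit either way.
Best response: 0.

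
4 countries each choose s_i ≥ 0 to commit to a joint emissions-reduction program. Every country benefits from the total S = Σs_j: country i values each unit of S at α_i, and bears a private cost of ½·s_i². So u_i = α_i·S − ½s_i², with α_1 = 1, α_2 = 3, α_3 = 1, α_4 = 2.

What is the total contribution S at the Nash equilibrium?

Country i's FOC: ∂u_i/∂s_i = α_i − s_i = 0, so s_i* = α_i.
NE contributions = (1, 3, 1, 2); S = 7.

7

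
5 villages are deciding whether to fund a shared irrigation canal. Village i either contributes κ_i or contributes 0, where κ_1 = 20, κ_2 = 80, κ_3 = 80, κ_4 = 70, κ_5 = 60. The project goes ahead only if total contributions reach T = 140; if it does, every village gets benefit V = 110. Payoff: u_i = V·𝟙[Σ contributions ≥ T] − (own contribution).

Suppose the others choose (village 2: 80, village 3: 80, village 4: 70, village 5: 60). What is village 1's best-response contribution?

0

Others' total = 290 ≥ 140; contributing adds cost 20 for no extra benefit.
Best response: 0.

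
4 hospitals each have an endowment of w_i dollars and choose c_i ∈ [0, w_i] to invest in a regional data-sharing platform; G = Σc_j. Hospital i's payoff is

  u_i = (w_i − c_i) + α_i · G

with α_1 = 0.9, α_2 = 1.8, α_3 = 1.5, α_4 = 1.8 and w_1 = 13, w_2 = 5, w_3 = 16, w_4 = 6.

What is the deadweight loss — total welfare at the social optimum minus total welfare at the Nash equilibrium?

∂u_i/∂c_i = α_i − 1, so hospital i contributes w_i if α_i > 1, else 0.
α_i > 1 for i ∈ {2, 3, 4}; NE contributions (0, 5, 16, 6), G = 27.
W^NE = Σw_i − G^NE + (Σα_i)·G^NE = 40 + 5·27 = 175.
Planner: ∂(Σu_j)/∂c_i = Σα_j − 1 = 5 > 0, so everyone contributes w_i; G^SO = 40, W^SO = 40 + 5·40 = 240.
Deadweight loss = 65.

65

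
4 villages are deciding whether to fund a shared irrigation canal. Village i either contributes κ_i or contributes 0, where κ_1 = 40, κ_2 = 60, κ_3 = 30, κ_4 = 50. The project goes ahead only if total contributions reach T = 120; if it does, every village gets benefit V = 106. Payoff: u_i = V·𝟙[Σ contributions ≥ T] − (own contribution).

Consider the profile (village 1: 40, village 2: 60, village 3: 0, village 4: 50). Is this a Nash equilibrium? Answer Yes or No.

Yes

Total = 150 ≥ 120: provided.
Village 1 (pledges 40, payoff 66): dropping to 0 → total 110, payoff 0. No gain.
Village 2 (pledges 60, payoff 46): dropping to 0 → total 90, payoff 0. No gain.
Village 3 (pledges 0, payoff 106): pledging 30 → total 180, payoff 76. No gain.
Village 4 (pledges 50, payoff 56): dropping to 0 → total 100, payoff 0. No gain.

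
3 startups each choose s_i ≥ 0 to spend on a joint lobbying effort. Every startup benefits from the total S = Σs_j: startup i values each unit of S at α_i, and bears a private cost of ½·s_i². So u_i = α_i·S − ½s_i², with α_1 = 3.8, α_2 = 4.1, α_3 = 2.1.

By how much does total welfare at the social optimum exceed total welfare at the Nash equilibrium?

67.83

Startup i's FOC: ∂u_i/∂s_i = α_i − s_i = 0, so s_i* = α_i.
NE contributions = (3.8, 4.1, 2.1); S = 10.
W^NE = (Σα)·S − ½Σα_i² = 10² − ½·35.66 = 82.17.
Planner sets s_i = Σα_j = 10 for every i, so S^SO = 3·10 = 30.
W^SO = (Σα)·S^SO − ½·3·(Σα)² = (3/2)·10² = 150.
Deadweight loss = W^SO − W^NE = 67.83.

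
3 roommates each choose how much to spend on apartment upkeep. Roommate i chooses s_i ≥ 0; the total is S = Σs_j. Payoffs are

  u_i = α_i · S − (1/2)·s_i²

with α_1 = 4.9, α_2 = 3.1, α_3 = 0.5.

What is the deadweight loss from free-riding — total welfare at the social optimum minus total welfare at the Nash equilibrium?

Roommate i's FOC: ∂u_i/∂s_i = α_i − s_i = 0, so s_i* = α_i.
NE contributions = (4.9, 3.1, 0.5); S = 8.5.
W^NE = (Σα)·S − ½Σα_i² = 8.5² − ½·33.87 = 55.315.
Planner sets s_i = Σα_j = 8.5 for every i, so S^SO = 3·8.5 = 25.5.
W^SO = (Σα)·S^SO − ½·3·(Σα)² = (3/2)·8.5² = 108.375.
Deadweight loss = W^SO − W^NE = 53.06.

53.06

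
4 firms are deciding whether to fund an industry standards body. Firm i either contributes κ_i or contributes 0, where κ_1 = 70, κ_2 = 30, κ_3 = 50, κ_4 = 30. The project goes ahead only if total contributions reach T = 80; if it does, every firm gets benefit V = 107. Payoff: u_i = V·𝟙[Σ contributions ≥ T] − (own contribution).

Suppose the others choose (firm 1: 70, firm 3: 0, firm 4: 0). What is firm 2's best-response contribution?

30

Others' total = 70. Contributing 30 brings total to 100 ≥ 80: gain V − κ_2 = 77.
Best response: 30.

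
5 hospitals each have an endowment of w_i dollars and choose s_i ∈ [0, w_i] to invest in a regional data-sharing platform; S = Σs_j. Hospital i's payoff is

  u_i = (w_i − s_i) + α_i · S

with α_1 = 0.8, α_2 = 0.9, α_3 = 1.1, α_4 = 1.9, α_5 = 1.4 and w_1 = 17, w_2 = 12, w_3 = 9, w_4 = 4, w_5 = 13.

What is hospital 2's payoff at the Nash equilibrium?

∂u_i/∂s_i = α_i − 1, so hospital i contributes w_i if α_i > 1, else 0.
α_i > 1 for i ∈ {3, 4, 5}; NE contributions (0, 0, 9, 4, 13), S = 26.
u_2 = (12 − 0) + 0.9·26 = 35.4.

35.4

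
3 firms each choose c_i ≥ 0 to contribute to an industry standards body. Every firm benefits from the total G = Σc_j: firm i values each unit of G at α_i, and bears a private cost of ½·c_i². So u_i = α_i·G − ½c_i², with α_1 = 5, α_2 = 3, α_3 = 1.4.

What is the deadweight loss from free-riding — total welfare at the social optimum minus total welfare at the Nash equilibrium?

62.16

Firm i's FOC: ∂u_i/∂c_i = α_i − c_i = 0, so c_i* = α_i.
NE contributions = (5, 3, 1.4); G = 9.4.
W^NE = (Σα)·G − ½Σα_i² = 9.4² − ½·35.96 = 70.38.
Planner sets c_i = Σα_j = 9.4 for every i, so G^SO = 3·9.4 = 28.2.
W^SO = (Σα)·G^SO − ½·3·(Σα)² = (3/2)·9.4² = 132.54.
Deadweight loss = W^SO − W^NE = 62.16.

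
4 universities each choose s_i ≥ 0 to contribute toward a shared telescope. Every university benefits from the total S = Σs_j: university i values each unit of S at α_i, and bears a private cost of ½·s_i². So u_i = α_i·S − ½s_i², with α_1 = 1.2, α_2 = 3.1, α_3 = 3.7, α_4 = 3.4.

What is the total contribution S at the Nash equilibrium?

11.4

University i's FOC: ∂u_i/∂s_i = α_i − s_i = 0, so s_i* = α_i.
NE contributions = (1.2, 3.1, 3.7, 3.4); S = 11.4.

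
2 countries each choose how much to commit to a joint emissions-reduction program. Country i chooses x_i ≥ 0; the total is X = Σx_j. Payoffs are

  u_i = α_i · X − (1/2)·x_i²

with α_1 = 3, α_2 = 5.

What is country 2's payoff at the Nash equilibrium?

Country i's FOC: ∂u_i/∂x_i = α_i − x_i = 0, so x_i* = α_i.
NE contributions = (3, 5); X = 8.
u_2 = α_2·X − ½·(x_2)² = 5·8 − ½·5² = 27.5.

27.5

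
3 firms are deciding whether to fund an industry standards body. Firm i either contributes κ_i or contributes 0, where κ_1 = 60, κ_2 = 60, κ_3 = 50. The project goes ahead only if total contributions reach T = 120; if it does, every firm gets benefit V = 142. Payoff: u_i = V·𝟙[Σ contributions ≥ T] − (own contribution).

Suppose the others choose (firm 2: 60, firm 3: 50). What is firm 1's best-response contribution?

60

Others' total = 110. Contributing 60 brings total to 170 ≥ 120: gain V − κ_1 = 82.
Best response: 60.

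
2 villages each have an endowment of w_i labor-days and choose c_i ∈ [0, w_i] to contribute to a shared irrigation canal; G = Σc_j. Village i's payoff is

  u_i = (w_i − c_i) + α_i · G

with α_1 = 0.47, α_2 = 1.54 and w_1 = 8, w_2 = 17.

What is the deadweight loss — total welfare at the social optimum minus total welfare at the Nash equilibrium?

∂u_i/∂c_i = α_i − 1, so village i contributes w_i if α_i > 1, else 0.
α_i > 1 for i ∈ {2}; NE contributions (0, 17), G = 17.
W^NE = Σw_i − G^NE + (Σα_i)·G^NE = 25 + 1.01·17 = 42.17.
Planner: ∂(Σu_j)/∂c_i = Σα_j − 1 = 1.01 > 0, so everyone contributes w_i; G^SO = 25, W^SO = 25 + 1.01·25 = 50.25.
Deadweight loss = 8.08.

8.08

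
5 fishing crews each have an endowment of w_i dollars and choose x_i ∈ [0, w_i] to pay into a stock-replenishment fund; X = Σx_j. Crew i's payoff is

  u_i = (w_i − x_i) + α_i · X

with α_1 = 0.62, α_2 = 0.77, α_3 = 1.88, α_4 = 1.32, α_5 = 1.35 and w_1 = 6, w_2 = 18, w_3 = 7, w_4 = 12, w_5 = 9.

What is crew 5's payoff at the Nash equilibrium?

37.8

∂u_i/∂x_i = α_i − 1, so crew i contributes w_i if α_i > 1, else 0.
α_i > 1 for i ∈ {3, 4, 5}; NE contributions (0, 0, 7, 12, 9), X = 28.
u_5 = (9 − 9) + 1.35·28 = 37.8.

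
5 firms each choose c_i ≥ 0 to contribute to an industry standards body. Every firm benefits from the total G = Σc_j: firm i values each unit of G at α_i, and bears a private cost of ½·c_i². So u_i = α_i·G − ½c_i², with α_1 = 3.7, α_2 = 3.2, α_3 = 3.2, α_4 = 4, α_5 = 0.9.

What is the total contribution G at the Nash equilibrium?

Firm i's FOC: ∂u_i/∂c_i = α_i − c_i = 0, so c_i* = α_i.
NE contributions = (3.7, 3.2, 3.2, 4, 0.9); G = 15.

15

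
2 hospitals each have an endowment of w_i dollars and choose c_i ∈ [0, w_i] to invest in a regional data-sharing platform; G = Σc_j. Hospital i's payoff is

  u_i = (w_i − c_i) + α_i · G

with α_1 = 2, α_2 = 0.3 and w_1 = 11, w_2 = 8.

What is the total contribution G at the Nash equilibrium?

∂u_i/∂c_i = α_i − 1, so hospital i contributes w_i if α_i > 1, else 0.
α_i > 1 for i ∈ {1}; NE contributions (11, 0), G = 11.

11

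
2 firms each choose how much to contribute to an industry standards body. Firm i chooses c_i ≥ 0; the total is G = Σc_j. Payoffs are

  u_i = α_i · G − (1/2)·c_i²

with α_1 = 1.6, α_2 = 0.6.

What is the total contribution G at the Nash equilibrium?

Firm i's FOC: ∂u_i/∂c_i = α_i − c_i = 0, so c_i* = α_i.
NE contributions = (1.6, 0.6); G = 2.2.

2.2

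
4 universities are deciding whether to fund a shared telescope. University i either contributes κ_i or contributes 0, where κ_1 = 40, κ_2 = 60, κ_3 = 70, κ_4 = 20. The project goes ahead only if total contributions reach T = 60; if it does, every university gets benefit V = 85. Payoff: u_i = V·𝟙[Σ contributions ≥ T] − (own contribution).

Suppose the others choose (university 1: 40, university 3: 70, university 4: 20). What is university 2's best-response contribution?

0

Others' total = 130 ≥ 60; contributing adds cost 60 for no extra benefit.
Best response: 0.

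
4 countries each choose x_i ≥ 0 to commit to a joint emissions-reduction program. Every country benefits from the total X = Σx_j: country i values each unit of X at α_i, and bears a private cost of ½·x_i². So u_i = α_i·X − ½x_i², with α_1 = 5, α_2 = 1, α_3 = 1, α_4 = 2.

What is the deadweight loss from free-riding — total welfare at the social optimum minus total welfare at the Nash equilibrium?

96.5

Country i's FOC: ∂u_i/∂x_i = α_i − x_i = 0, so x_i* = α_i.
NE contributions = (5, 1, 1, 2); X = 9.
W^NE = (Σα)·X − ½Σα_i² = 9² − ½·31 = 65.5.
Planner sets x_i = Σα_j = 9 for every i, so X^SO = 4·9 = 36.
W^SO = (Σα)·X^SO − ½·4·(Σα)² = (4/2)·9² = 162.
Deadweight loss = W^SO − W^NE = 96.5.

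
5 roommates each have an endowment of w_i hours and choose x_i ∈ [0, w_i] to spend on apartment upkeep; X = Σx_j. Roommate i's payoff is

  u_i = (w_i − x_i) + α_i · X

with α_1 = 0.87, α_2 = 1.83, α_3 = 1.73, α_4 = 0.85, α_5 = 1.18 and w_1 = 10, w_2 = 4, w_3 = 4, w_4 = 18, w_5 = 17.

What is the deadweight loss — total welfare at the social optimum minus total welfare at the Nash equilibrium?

152.88

∂u_i/∂x_i = α_i − 1, so roommate i contributes w_i if α_i > 1, else 0.
α_i > 1 for i ∈ {2, 3, 5}; NE contributions (0, 4, 4, 0, 17), X = 25.
W^NE = Σw_i − X^NE + (Σα_i)·X^NE = 53 + 5.46·25 = 189.5.
Planner: ∂(Σu_j)/∂x_i = Σα_j − 1 = 5.46 > 0, so everyone contributes w_i; X^SO = 53, W^SO = 53 + 5.46·53 = 342.38.
Deadweight loss = 152.88.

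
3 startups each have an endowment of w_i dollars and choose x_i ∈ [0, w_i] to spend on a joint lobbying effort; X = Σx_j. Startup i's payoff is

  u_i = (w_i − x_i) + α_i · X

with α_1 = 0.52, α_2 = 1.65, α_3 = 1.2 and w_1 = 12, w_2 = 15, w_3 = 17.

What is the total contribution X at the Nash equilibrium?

∂u_i/∂x_i = α_i − 1, so startup i contributes w_i if α_i > 1, else 0.
α_i > 1 for i ∈ {2, 3}; NE contributions (0, 15, 17), X = 32.

32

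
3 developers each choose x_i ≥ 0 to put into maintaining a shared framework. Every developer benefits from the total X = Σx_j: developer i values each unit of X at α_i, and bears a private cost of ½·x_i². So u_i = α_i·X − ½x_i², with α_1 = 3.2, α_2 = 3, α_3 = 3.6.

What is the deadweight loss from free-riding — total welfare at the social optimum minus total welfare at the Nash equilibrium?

Developer i's FOC: ∂u_i/∂x_i = α_i − x_i = 0, so x_i* = α_i.
NE contributions = (3.2, 3, 3.6); X = 9.8.
W^NE = (Σα)·X − ½Σα_i² = 9.8² − ½·32.2 = 79.94.
Planner sets x_i = Σα_j = 9.8 for every i, so X^SO = 3·9.8 = 29.4.
W^SO = (Σα)·X^SO − ½·3·(Σα)² = (3/2)·9.8² = 144.06.
Deadweight loss = W^SO − W^NE = 64.12.

64.12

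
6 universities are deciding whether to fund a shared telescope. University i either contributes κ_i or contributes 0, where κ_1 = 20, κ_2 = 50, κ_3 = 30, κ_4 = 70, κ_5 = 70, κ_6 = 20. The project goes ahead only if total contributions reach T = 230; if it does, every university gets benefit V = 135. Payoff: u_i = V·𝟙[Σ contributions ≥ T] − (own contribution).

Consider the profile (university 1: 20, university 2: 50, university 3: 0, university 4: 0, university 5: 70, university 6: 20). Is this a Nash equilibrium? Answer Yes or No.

No

Total = 160 < 230: not provided.
University 1 (pledges 20, payoff -20): dropping to 0 → total 140, payoff 0. Profitable deviation.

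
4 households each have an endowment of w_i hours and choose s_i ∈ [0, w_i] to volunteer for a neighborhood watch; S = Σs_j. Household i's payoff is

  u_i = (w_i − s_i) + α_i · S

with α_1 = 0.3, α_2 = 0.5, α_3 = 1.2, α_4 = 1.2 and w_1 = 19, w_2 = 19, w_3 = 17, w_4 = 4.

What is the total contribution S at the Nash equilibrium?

21

∂u_i/∂s_i = α_i − 1, so household i contributes w_i if α_i > 1, else 0.
α_i > 1 for i ∈ {3, 4}; NE contributions (0, 0, 17, 4), S = 21.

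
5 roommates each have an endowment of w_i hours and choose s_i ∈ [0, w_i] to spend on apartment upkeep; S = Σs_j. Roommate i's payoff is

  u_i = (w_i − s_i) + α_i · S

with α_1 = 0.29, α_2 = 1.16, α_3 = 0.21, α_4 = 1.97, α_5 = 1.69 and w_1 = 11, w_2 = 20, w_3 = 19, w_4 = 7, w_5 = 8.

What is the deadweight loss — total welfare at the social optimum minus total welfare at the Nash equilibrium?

129.6

∂u_i/∂s_i = α_i − 1, so roommate i contributes w_i if α_i > 1, else 0.
α_i > 1 for i ∈ {2, 4, 5}; NE contributions (0, 20, 0, 7, 8), S = 35.
W^NE = Σw_i − S^NE + (Σα_i)·S^NE = 65 + 4.32·35 = 216.2.
Planner: ∂(Σu_j)/∂s_i = Σα_j − 1 = 4.32 > 0, so everyone contributes w_i; S^SO = 65, W^SO = 65 + 4.32·65 = 345.8.
Deadweight loss = 129.6.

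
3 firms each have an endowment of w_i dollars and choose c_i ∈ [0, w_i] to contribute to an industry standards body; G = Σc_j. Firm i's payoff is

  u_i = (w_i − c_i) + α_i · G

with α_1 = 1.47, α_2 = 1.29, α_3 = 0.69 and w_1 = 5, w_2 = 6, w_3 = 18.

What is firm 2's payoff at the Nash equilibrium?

∂u_i/∂c_i = α_i − 1, so firm i contributes w_i if α_i > 1, else 0.
α_i > 1 for i ∈ {1, 2}; NE contributions (5, 6, 0), G = 11.
u_2 = (6 − 6) + 1.29·11 = 14.19.

14.19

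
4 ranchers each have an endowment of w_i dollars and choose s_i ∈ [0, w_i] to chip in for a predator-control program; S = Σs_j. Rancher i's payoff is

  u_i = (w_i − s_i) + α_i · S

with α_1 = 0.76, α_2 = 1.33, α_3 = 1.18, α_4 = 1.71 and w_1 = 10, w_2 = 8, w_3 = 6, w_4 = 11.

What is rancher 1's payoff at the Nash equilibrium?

29

∂u_i/∂s_i = α_i − 1, so rancher i contributes w_i if α_i > 1, else 0.
α_i > 1 for i ∈ {2, 3, 4}; NE contributions (0, 8, 6, 11), S = 25.
u_1 = (10 − 0) + 0.76·25 = 29.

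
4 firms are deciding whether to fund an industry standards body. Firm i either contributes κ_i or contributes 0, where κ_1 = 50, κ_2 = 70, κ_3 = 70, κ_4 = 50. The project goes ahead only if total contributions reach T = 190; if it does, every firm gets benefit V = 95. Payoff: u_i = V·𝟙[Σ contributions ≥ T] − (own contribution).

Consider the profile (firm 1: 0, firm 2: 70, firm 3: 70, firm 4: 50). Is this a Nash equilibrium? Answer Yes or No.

Total = 190 ≥ 190: provided.
Firm 1 (pledges 0, payoff 95): pledging 50 → total 240, payoff 45. No gain.
Firm 2 (pledges 70, payoff 25): dropping to 0 → total 120, payoff 0. No gain.
Firm 3 (pledges 70, payoff 25): dropping to 0 → total 120, payoff 0. No gain.
Firm 4 (pledges 50, payoff 45): dropping to 0 → total 140, payoff 0. No gain.

Yes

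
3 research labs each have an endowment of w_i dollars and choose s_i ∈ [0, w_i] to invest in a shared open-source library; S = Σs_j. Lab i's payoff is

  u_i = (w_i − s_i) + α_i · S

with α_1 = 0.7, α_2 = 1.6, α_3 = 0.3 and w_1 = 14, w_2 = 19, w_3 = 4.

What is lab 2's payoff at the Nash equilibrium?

30.4

∂u_i/∂s_i = α_i − 1, so lab i contributes w_i if α_i > 1, else 0.
α_i > 1 for i ∈ {2}; NE contributions (0, 19, 0), S = 19.
u_2 = (19 − 19) + 1.6·19 = 30.4.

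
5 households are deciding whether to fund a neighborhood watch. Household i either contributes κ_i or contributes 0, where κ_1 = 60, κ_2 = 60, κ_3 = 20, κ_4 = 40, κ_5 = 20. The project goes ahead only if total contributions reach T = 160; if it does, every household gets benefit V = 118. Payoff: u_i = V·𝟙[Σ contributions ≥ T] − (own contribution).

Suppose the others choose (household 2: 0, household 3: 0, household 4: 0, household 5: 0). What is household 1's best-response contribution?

0

Others' total = 0. Even contributing 60 gives 60 < 160: no benefit either way.
Best response: 0.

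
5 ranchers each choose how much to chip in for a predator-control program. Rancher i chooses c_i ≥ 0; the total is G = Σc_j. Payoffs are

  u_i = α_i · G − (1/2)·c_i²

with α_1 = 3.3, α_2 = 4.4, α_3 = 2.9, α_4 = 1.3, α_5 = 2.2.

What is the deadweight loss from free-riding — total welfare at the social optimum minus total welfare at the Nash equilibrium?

Rancher i's FOC: ∂u_i/∂c_i = α_i − c_i = 0, so c_i* = α_i.
NE contributions = (3.3, 4.4, 2.9, 1.3, 2.2); G = 14.1.
W^NE = (Σα)·G − ½Σα_i² = 14.1² − ½·45.19 = 176.215.
Planner sets c_i = Σα_j = 14.1 for every i, so G^SO = 5·14.1 = 70.5.
W^SO = (Σα)·G^SO − ½·5·(Σα)² = (5/2)·14.1² = 497.025.
Deadweight loss = W^SO − W^NE = 320.81.

320.81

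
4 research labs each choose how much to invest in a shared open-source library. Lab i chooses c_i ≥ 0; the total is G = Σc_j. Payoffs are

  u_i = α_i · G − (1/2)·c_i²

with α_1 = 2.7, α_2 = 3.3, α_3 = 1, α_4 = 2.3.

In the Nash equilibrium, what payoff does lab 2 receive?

Lab i's FOC: ∂u_i/∂c_i = α_i − c_i = 0, so c_i* = α_i.
NE contributions = (2.7, 3.3, 1, 2.3); G = 9.3.
u_2 = α_2·G − ½·(c_2)² = 3.3·9.3 − ½·3.3² = 25.245.

25.245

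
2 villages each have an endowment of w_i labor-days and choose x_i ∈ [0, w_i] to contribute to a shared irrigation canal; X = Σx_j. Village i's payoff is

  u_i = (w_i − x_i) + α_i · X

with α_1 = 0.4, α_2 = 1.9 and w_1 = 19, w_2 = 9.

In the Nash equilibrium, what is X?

9

∂u_i/∂x_i = α_i − 1, so village i contributes w_i if α_i > 1, else 0.
α_i > 1 for i ∈ {2}; NE contributions (0, 9), X = 9.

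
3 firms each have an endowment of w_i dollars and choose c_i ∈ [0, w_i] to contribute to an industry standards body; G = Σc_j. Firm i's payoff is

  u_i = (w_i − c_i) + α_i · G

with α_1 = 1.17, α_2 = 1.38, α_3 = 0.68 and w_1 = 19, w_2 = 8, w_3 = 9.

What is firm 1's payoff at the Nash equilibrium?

∂u_i/∂c_i = α_i − 1, so firm i contributes w_i if α_i > 1, else 0.
α_i > 1 for i ∈ {1, 2}; NE contributions (19, 8, 0), G = 27.
u_1 = (19 − 19) + 1.17·27 = 31.59.

31.59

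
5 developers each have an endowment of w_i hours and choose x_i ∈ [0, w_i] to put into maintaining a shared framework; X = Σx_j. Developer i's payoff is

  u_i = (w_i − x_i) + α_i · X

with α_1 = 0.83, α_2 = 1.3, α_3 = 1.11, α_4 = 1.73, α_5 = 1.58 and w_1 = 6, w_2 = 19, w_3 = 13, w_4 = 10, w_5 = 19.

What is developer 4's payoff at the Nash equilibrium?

∂u_i/∂x_i = α_i − 1, so developer i contributes w_i if α_i > 1, else 0.
α_i > 1 for i ∈ {2, 3, 4, 5}; NE contributions (0, 19, 13, 10, 19), X = 61.
u_4 = (10 − 10) + 1.73·61 = 105.53.

105.53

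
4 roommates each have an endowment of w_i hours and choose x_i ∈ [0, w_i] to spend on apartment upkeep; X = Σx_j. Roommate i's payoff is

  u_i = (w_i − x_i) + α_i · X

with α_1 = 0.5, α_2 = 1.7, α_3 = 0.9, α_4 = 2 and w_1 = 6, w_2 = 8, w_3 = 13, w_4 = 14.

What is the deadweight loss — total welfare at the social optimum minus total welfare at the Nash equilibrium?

77.9

∂u_i/∂x_i = α_i − 1, so roommate i contributes w_i if α_i > 1, else 0.
α_i > 1 for i ∈ {2, 4}; NE contributions (0, 8, 0, 14), X = 22.
W^NE = Σw_i − X^NE + (Σα_i)·X^NE = 41 + 4.1·22 = 131.2.
Planner: ∂(Σu_j)/∂x_i = Σα_j − 1 = 4.1 > 0, so everyone contributes w_i; X^SO = 41, W^SO = 41 + 4.1·41 = 209.1.
Deadweight loss = 77.9.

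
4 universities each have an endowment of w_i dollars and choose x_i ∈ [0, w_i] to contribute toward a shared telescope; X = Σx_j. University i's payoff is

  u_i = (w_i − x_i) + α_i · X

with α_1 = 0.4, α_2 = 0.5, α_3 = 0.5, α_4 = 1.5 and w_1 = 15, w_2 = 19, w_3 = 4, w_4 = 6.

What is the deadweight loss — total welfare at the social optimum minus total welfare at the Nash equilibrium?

∂u_i/∂x_i = α_i − 1, so university i contributes w_i if α_i > 1, else 0.
α_i > 1 for i ∈ {4}; NE contributions (0, 0, 0, 6), X = 6.
W^NE = Σw_i − X^NE + (Σα_i)·X^NE = 44 + 1.9·6 = 55.4.
Planner: ∂(Σu_j)/∂x_i = Σα_j − 1 = 1.9 > 0, so everyone contributes w_i; X^SO = 44, W^SO = 44 + 1.9·44 = 127.6.
Deadweight loss = 72.2.

72.2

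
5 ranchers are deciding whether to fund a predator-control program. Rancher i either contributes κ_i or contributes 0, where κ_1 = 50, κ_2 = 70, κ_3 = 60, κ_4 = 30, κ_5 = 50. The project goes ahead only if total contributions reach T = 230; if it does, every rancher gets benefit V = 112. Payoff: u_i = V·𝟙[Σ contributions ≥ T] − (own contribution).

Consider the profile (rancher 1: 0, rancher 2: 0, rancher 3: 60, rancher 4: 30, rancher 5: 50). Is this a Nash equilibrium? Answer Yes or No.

No

Total = 140 < 230: not provided.
Rancher 1 (pledges 0, payoff 0): pledging 50 → total 190, payoff -50. No gain.
Rancher 2 (pledges 0, payoff 0): pledging 70 → total 210, payoff -70. No gain.
Rancher 3 (pledges 60, payoff -60): dropping to 0 → total 80, payoff 0. Profitable deviation.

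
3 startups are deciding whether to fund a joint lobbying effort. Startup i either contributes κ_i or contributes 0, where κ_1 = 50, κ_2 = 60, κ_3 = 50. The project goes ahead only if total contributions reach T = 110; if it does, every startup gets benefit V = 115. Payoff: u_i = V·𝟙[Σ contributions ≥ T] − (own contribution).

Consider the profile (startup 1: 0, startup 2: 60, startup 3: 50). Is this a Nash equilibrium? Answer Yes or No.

Yes

Total = 110 ≥ 110: provided.
Startup 1 (pledges 0, payoff 115): pledging 50 → total 160, payoff 65. No gain.
Startup 2 (pledges 60, payoff 55): dropping to 0 → total 50, payoff 0. No gain.
Startup 3 (pledges 50, payoff 65): dropping to 0 → total 60, payoff 0. No gain.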